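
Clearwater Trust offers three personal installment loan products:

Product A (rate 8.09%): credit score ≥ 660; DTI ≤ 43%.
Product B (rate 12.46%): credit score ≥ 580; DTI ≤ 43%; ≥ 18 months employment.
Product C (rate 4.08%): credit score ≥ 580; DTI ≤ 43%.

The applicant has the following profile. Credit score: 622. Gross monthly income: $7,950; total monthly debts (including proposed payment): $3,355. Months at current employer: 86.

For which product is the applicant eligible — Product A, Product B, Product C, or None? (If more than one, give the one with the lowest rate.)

Product C

DTI = 3,355/7,950 = 42.2%.
Product A: score 622 < 660; DTI 42.2% ≤ 43% → does not qualify.
Product B: score 622 ≥ 580; DTI 42.2% ≤ 43%; employment 86 ≥ 18 mo → qualifies.
Product C: score 622 ≥ 580; DTI 42.2% ≤ 43% → qualifies.
Qualifying: Product B, Product C. Lowest rate is 4.08% → Product C.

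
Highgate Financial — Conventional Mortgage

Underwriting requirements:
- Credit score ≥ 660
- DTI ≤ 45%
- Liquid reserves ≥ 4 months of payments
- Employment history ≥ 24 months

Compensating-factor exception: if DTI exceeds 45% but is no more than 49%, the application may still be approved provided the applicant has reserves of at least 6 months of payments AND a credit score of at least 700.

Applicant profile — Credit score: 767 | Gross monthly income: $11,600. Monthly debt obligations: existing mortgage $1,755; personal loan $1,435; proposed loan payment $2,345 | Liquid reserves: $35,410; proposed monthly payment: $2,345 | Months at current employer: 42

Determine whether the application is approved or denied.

Credit score 767 ≥ 660 (meets base)
Total debts = (1,755 + 1,435 + 2,345) = 5,535. DTI: 5,535 ÷ 11,600 = 47.7%, over the 45% base limit.
Liquid reserves cover 35,410/2,345 = 15.1 months — ≥ 4 required
Employment 42 ≥ 24 months
47.7% falls in the override range (45%–49%), so the compensating-factor test applies.
Reserves 15.1 ≥ 6 months; credit score 767 ≥ 700.
Both override conditions satisfied; DTI exception granted.

Approved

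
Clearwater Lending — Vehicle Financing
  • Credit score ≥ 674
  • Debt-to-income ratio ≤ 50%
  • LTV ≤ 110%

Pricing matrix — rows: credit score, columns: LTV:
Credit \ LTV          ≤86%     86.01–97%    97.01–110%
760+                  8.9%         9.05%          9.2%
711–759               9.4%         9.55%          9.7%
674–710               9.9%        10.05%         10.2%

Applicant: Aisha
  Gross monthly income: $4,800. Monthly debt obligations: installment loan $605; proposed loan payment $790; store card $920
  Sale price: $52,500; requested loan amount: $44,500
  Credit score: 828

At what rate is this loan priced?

Credit score 828 ≥ 674; Total monthly debts = (605 + 790 + 920) = 2,315. DTI: 2,315 ÷ 4,800 = 48.2%, within the 50% cap
Loan-to-value = 44,500/52,500 = 84.8% — pass (110% max)
Row: 828 falls in 760+. Column: 84.8% falls in ≤86%. Rate = 8.9%.

8.9%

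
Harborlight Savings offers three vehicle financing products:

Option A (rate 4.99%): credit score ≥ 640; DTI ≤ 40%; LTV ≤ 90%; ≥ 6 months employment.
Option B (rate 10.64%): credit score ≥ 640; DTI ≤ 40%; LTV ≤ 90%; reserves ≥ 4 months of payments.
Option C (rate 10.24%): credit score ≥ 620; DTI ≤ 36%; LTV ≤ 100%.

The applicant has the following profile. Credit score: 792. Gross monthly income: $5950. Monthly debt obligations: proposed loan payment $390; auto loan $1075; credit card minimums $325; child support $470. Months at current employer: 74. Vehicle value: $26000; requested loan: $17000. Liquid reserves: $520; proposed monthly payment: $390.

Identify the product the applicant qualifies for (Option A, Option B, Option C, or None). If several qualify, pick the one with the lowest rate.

Total debts = (390 + 1,075 + 325 + 470) = 2,260; DTI = 2,260/5,950 = 38%.
LTV = 17,000/26,000 = 65.4%.
Reserves = 520/390 = 1.3 months.
Option A: score 792 ≥ 640; DTI 38% ≤ 40%; LTV 65.4% ≤ 90%; employment 74 ≥ 6 mo → qualifies.
Option B: score 792 ≥ 640; DTI 38% ≤ 40%; LTV 65.4% ≤ 90%; reserves 1.3 < 4 mo → does not qualify.
Option C: score 792 ≥ 620; DTI 38% > 36%; LTV 65.4% ≤ 100% → does not qualify.

Option A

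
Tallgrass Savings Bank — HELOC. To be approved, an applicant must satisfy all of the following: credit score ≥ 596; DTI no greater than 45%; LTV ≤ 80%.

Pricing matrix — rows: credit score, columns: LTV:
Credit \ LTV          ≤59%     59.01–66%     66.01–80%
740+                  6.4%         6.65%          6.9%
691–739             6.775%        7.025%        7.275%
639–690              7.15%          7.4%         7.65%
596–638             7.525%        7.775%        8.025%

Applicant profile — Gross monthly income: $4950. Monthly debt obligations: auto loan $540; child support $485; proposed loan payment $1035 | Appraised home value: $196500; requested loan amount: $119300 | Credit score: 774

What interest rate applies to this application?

Credit score 774 ≥ 596; Total monthly debts = (540 + 485 + 1,035) = 2,060. Debt-to-income = 2,060/4,950 = 41.6% — meets 45% limit
Loan-to-value = 119,300/196,500 = 60.7% — pass (80% max)
Credit 774 → row 740+; LTV 60.7% → column 59.01–66%. Grid cell → 6.65%.

6.65%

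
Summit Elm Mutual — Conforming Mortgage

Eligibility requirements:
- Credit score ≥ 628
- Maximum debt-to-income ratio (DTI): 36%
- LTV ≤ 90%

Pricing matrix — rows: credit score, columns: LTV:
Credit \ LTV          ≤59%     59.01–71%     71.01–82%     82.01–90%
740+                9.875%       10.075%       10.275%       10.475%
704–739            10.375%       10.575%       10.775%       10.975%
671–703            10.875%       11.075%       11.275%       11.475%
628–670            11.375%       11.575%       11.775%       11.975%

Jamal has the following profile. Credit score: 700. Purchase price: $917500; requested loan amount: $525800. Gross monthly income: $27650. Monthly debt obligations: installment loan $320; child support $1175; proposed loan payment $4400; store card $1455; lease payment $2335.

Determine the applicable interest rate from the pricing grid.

10.875%

Credit score 700 ≥ 628; Total monthly debts = (320 + 1,175 + 4,400 + 1,455 + 2,335) = 9,685. DTI = 9,685/27,650 = 35% ≤ 36%
LTV: 525,800 ÷ 917,500 = 57.3%, within 90% cap
Row: 700 falls in 671–703. Column: 57.3% falls in ≤59%. Rate = 10.875%.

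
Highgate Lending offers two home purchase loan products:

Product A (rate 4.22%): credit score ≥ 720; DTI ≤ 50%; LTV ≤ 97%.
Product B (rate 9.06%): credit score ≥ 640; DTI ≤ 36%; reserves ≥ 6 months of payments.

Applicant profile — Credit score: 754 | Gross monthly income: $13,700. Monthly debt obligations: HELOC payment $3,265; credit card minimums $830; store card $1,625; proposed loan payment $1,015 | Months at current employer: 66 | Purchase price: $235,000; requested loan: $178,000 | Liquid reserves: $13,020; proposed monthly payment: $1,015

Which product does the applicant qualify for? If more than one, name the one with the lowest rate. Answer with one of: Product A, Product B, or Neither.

Total debts = (3,265 + 830 + 1,625 + 1,015) = 6,735; DTI = 6,735/13,700 = 49.2%.
LTV = 178,000/235,000 = 75.7%.
Reserves = 13,020/1,015 = 12.8 months.
Product A: score 754 ≥ 720; DTI 49.2% ≤ 50%; LTV 75.7% ≤ 97% → qualifies.
Product B: score 754 ≥ 640; DTI 49.2% > 36%; reserves 12.8 ≥ 6 mo → does not qualify.

Product A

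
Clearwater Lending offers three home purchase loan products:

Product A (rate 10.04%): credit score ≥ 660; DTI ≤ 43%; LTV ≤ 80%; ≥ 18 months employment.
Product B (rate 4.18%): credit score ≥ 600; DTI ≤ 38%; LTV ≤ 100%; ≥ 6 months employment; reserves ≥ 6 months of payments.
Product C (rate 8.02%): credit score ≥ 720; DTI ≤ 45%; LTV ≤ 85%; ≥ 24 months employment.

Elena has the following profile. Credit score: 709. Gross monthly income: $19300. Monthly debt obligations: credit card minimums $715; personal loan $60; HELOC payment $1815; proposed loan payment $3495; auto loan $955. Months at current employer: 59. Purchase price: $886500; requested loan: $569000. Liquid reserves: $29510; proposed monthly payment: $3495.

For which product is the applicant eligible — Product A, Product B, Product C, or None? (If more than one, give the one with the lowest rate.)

Total debts = (715 + 60 + 1,815 + 3,495 + 955) = 7,040; DTI = 7,040/19,300 = 36.5%.
LTV = 569,000/886,500 = 64.2%.
Reserves = 29,510/3,495 = 8.4 months.
Product A: score 709 ≥ 660; DTI 36.5% ≤ 43%; LTV 64.2% ≤ 80%; employment 59 ≥ 18 mo → qualifies.
Product B: score 709 ≥ 600; DTI 36.5% ≤ 38%; LTV 64.2% ≤ 100%; employment 59 ≥ 6 mo; reserves 8.4 ≥ 6 mo → qualifies.
Product C: score 709 < 720; DTI 36.5% ≤ 45%; LTV 64.2% ≤ 85%; employment 59 ≥ 24 mo → does not qualify.
Qualifying: Product A, Product B. Lowest rate is 4.18% → Product B.

Product B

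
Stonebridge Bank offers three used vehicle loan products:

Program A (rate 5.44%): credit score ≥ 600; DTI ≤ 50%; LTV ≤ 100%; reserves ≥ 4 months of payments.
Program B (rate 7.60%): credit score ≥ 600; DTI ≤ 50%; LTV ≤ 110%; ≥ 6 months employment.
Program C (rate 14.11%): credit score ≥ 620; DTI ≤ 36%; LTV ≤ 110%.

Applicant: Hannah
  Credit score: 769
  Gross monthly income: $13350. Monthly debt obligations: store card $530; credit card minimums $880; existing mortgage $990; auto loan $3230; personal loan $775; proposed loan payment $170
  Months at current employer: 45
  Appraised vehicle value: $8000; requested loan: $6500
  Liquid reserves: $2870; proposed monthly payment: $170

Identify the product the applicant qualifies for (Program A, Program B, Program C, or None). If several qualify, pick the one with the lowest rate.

Total debts = (530 + 880 + 990 + 3,230 + 775 + 170) = 6,575; DTI = 6,575/13,350 = 49.3%.
LTV = 6,500/8,000 = 81.2%.
Reserves = 2,870/170 = 16.9 months.
Program A: score 769 ≥ 600; DTI 49.3% ≤ 50%; LTV 81.2% ≤ 100%; reserves 16.9 ≥ 4 mo → qualifies.
Program B: score 769 ≥ 600; DTI 49.3% ≤ 50%; LTV 81.2% ≤ 110%; employment 45 ≥ 6 mo → qualifies.
Program C: score 769 ≥ 620; DTI 49.3% > 36%; LTV 81.2% ≤ 110% → does not qualify.
Qualifying: Program A, Program B. Lowest rate is 5.44% → Program A.

Program A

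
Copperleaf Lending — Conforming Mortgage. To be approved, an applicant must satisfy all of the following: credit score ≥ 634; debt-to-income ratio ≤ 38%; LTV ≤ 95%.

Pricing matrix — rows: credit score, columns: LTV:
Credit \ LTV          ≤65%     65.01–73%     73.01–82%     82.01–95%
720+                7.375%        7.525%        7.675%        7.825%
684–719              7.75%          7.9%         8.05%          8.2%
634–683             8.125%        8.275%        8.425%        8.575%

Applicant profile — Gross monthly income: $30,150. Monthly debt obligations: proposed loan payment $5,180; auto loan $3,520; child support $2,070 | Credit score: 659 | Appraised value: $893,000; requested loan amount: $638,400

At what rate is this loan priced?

8.275%

Credit score 659 ≥ 634; Total monthly debts = (5,180 + 3,520 + 2,070) = 10,770. DTI: 10,770 ÷ 30,150 = 35.7%, within the 38% cap
Loan-to-value = 638,400/893,000 = 71.5% — pass (95% max)
Credit 659 → row 634–683; LTV 71.5% → column 65.01–73%. Grid cell → 8.275%.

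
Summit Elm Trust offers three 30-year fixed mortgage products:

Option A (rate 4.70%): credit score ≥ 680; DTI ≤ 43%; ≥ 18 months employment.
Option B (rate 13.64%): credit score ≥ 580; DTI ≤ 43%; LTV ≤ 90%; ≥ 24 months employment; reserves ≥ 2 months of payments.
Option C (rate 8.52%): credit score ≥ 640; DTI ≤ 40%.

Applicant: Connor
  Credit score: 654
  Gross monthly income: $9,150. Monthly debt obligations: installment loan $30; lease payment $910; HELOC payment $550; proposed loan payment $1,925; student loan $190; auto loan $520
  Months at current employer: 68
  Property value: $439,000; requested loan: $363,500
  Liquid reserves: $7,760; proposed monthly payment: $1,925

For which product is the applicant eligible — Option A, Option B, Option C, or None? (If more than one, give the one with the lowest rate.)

Total debts = (30 + 910 + 550 + 1,925 + 190 + 520) = 4,125; DTI = 4,125/9,150 = 45.1%.
LTV = 363,500/439,000 = 82.8%.
Reserves = 7,760/1,925 = 4.0 months.
Option A: score 654 < 680; DTI 45.1% > 43%; employment 68 ≥ 18 mo → does not qualify.
Option B: score 654 ≥ 580; DTI 45.1% > 43%; LTV 82.8% ≤ 90%; employment 68 ≥ 24 mo; reserves 4.0 ≥ 2 mo → does not qualify.
Option C: score 654 ≥ 640; DTI 45.1% > 40% → does not qualify.

None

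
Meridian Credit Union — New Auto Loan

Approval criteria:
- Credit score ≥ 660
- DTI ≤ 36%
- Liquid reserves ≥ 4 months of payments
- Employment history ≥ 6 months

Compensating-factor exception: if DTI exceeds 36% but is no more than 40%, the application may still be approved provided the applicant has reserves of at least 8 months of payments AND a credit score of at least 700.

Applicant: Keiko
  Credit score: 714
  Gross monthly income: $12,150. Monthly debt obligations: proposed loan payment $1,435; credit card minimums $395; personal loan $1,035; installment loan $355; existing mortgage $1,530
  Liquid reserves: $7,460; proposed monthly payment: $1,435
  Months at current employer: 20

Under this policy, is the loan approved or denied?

Credit score 714 ≥ 660 (meets base)
Total debts = (1,435 + 395 + 1,035 + 355 + 1,530) = 4,750. DTI = 4,750/12,150 = 39.1% > 36% — standard DTI limit exceeded.
Reserves = 7,460/1,435 = 5.2 months ≥ 4
Employment 20 ≥ 6 months
39.1% falls in the override range (36%–40%), so the compensating-factor test applies.
Reserves 5.2 < 8 months; credit score 714 ≥ 700.
Compensating-factor requirement not fully met.

Denied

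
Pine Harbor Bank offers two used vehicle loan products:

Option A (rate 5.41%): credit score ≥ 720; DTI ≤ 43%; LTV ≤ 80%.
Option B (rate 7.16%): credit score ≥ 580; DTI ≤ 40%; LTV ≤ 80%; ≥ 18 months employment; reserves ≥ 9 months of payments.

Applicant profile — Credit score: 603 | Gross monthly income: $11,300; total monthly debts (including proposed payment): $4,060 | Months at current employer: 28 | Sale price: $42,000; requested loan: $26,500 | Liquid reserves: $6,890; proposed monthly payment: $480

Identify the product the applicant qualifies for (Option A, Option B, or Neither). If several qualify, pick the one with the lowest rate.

DTI = 4,060/11,300 = 35.9%.
LTV = 26,500/42,000 = 63.1%.
Reserves = 6,890/480 = 14.4 months.
Option A: score 603 < 720; DTI 35.9% ≤ 43%; LTV 63.1% ≤ 80% → does not qualify.
Option B: score 603 ≥ 580; DTI 35.9% ≤ 40%; LTV 63.1% ≤ 80%; employment 28 ≥ 18 mo; reserves 14.4 ≥ 9 mo → qualifies.

Option B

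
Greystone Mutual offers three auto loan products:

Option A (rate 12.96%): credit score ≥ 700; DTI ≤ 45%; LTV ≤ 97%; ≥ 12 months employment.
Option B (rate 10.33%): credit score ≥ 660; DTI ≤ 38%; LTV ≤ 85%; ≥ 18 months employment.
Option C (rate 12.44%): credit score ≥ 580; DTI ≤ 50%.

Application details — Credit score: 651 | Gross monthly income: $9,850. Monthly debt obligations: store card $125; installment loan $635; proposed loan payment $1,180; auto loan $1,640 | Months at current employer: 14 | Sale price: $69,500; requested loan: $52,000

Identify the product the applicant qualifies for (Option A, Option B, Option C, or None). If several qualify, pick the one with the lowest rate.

Option C

Total debts = (125 + 635 + 1,180 + 1,640) = 3,580; DTI = 3,580/9,850 = 36.3%.
LTV = 52,000/69,500 = 74.8%.
Option A: score 651 < 700; DTI 36.3% ≤ 45%; LTV 74.8% ≤ 97%; employment 14 ≥ 12 mo → does not qualify.
Option B: score 651 < 660; DTI 36.3% ≤ 38%; LTV 74.8% ≤ 85%; employment 14 < 18 mo → does not qualify.
Option C: score 651 ≥ 580; DTI 36.3% ≤ 50% → qualifies.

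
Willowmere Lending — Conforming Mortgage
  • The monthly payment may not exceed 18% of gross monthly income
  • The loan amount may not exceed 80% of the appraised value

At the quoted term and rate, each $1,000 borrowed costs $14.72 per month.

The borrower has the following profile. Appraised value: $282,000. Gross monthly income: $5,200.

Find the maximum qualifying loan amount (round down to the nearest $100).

Payment cap: 18% × $5,200 = $936/month.
At $14.72 per $1,000, that supports 936/14.72 × 1,000 ≈ $63,586 → $63,500.
LTV cap: 80% × $282,000 = $225,600 → $225,600.
Binding constraint: payment-to-income.

$63,500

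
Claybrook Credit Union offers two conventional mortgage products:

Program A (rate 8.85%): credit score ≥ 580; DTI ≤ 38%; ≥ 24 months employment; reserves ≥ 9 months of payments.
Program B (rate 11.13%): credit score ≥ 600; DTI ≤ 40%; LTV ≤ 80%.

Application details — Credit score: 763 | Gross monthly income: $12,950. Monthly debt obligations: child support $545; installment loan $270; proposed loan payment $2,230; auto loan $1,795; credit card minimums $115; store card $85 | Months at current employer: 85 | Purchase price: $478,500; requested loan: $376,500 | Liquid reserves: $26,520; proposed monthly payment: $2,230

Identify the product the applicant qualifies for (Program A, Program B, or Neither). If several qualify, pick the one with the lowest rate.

Program B

Total debts = (545 + 270 + 2,230 + 1,795 + 115 + 85) = 5,040; DTI = 5,040/12,950 = 38.9%.
LTV = 376,500/478,500 = 78.7%.
Reserves = 26,520/2,230 = 11.9 months.
Program A: score 763 ≥ 580; DTI 38.9% > 38%; employment 85 ≥ 24 mo; reserves 11.9 ≥ 9 mo → does not qualify.
Program B: score 763 ≥ 600; DTI 38.9% ≤ 40%; LTV 78.7% ≤ 80% → qualifies.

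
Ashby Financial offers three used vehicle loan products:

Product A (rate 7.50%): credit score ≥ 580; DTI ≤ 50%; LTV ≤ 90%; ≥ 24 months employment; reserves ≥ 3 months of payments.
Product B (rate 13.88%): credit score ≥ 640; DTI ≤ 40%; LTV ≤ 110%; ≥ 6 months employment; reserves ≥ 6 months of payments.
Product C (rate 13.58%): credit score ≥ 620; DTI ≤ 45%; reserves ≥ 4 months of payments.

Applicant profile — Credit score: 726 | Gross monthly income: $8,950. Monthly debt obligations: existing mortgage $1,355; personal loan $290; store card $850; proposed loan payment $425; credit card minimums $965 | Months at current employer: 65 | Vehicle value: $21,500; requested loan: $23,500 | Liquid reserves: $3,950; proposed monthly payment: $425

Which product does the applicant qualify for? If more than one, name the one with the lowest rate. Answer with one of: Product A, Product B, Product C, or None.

Total debts = (1,355 + 290 + 850 + 425 + 965) = 3,885; DTI = 3,885/8,950 = 43.4%.
LTV = 23,500/21,500 = 109.3%.
Reserves = 3,950/425 = 9.3 months.
Product A: score 726 ≥ 580; DTI 43.4% ≤ 50%; LTV 109.3% > 90%; employment 65 ≥ 24 mo; reserves 9.3 ≥ 3 mo → does not qualify.
Product B: score 726 ≥ 640; DTI 43.4% > 40%; LTV 109.3% ≤ 110%; employment 65 ≥ 6 mo; reserves 9.3 ≥ 6 mo → does not qualify.
Product C: score 726 ≥ 620; DTI 43.4% ≤ 45%; reserves 9.3 ≥ 4 mo → qualifies.

Product C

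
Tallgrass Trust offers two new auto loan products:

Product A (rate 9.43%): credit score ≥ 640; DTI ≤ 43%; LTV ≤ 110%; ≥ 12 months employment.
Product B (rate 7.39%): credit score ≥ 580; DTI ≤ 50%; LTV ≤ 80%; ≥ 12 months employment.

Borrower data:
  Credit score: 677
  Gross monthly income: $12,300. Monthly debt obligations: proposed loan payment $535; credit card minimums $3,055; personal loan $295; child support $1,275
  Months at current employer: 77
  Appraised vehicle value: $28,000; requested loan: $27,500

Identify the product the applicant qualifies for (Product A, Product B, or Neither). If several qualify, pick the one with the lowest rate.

Total debts = (535 + 3,055 + 295 + 1,275) = 5,160; DTI = 5,160/12,300 = 42%.
LTV = 27,500/28,000 = 98.2%.
Product A: score 677 ≥ 640; DTI 42% ≤ 43%; LTV 98.2% ≤ 110%; employment 77 ≥ 12 mo → qualifies.
Product B: score 677 ≥ 580; DTI 42% ≤ 50%; LTV 98.2% > 80%; employment 77 ≥ 12 mo → does not qualify.

Product A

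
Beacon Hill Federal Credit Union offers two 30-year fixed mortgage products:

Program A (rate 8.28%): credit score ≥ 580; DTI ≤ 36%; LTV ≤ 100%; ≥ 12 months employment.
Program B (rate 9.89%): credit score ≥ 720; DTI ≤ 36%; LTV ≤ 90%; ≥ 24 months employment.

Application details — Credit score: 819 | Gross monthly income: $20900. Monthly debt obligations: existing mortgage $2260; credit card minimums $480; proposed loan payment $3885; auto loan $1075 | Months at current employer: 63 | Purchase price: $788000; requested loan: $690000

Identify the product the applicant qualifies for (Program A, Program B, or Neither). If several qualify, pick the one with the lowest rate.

Neither

Total debts = (2,260 + 480 + 3,885 + 1,075) = 7,700; DTI = 7,700/20,900 = 36.8%.
LTV = 690,000/788,000 = 87.6%.
Program A: score 819 ≥ 580; DTI 36.8% > 36%; LTV 87.6% ≤ 100%; employment 63 ≥ 12 mo → does not qualify.
Program B: score 819 ≥ 720; DTI 36.8% > 36%; LTV 87.6% ≤ 90%; employment 63 ≥ 24 mo → does not qualify.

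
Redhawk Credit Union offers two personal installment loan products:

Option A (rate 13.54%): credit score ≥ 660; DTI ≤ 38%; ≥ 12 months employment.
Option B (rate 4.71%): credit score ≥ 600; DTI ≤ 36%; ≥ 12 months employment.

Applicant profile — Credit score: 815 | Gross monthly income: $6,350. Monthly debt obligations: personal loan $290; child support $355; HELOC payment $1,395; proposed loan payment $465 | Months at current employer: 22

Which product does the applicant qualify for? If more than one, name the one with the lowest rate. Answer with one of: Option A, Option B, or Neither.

Neither

Total debts = (290 + 355 + 1,395 + 465) = 2,505; DTI = 2,505/6,350 = 39.4%.
Option A: score 815 ≥ 660; DTI 39.4% > 38%; employment 22 ≥ 12 mo → does not qualify.
Option B: score 815 ≥ 600; DTI 39.4% > 36%; employment 22 ≥ 12 mo → does not qualify.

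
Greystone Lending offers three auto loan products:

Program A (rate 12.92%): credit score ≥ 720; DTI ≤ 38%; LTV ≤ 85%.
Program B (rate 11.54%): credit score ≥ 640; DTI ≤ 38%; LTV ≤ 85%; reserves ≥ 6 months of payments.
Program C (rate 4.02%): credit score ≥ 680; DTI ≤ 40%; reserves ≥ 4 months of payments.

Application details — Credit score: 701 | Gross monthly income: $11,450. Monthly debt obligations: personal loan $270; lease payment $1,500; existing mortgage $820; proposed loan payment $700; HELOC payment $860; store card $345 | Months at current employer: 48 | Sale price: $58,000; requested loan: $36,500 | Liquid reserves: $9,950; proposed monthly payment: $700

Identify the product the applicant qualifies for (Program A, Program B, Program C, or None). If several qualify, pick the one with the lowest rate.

Program C

Total debts = (270 + 1,500 + 820 + 700 + 860 + 345) = 4,495; DTI = 4,495/11,450 = 39.3%.
LTV = 36,500/58,000 = 62.9%.
Reserves = 9,950/700 = 14.2 months.
Program A: score 701 < 720; DTI 39.3% > 38%; LTV 62.9% ≤ 85% → does not qualify.
Program B: score 701 ≥ 640; DTI 39.3% > 38%; LTV 62.9% ≤ 85%; reserves 14.2 ≥ 6 mo → does not qualify.
Program C: score 701 ≥ 680; DTI 39.3% ≤ 40%; reserves 14.2 ≥ 4 mo → qualifies.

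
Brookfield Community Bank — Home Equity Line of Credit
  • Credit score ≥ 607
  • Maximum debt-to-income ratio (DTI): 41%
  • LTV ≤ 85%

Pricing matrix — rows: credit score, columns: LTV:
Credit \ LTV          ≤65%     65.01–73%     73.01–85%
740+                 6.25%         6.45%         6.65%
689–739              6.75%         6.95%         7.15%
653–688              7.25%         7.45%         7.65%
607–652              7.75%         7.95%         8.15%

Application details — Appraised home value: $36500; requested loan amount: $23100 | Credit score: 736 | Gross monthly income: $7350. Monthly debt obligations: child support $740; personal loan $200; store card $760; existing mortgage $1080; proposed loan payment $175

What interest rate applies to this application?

6.75%

Credit score 736 ≥ 607; Total monthly debts = (740 + 200 + 760 + 1,080 + 175) = 2,955. DTI: 2,955 ÷ 7,350 = 40.2%, within the 41% cap
Loan-to-value = 23,100/36,500 = 63.3% — pass (85% max)
Row: 736 falls in 689–739. Column: 63.3% falls in ≤65%. Rate = 6.75%.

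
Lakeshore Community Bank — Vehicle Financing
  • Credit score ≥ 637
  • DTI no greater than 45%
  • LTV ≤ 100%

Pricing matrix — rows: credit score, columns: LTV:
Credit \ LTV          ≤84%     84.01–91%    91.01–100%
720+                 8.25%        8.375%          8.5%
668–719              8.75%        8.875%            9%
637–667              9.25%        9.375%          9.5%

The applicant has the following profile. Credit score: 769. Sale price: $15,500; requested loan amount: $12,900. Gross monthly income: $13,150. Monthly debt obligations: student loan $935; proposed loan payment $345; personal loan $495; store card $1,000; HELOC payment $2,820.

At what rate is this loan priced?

Credit score 769 ≥ 637; Total monthly debts = (935 + 345 + 495 + 1,000 + 2,820) = 5,595. Debt-to-income = 5,595/13,150 = 42.5% — meets 45% limit
Loan-to-value = 12,900/15,500 = 83.2% — pass (100% max)
Credit 769 → row 720+; LTV 83.2% → column ≤84%. Grid cell → 8.25%.

8.25%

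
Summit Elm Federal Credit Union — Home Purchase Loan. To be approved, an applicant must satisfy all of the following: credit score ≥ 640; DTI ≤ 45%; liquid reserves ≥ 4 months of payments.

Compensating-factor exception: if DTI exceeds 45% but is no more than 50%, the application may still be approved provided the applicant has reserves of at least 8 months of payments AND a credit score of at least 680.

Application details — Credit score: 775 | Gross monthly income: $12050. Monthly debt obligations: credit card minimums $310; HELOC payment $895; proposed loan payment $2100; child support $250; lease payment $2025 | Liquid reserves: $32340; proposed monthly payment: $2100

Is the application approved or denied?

Approved

Credit score 775 ≥ 640 (meets base)
Total debts = (310 + 895 + 2,100 + 250 + 2,025) = 5,580. DTI: 5,580 ÷ 12,050 = 46.3%, over the 45% base limit.
Reserves: 32,340 ÷ 2,100 = 15.4 months (meets 4-month minimum)
DTI 46.3% is within the 45%–50% exception band; checking compensating factors.
Reserves 15.4 ≥ 8 months; credit score 775 ≥ 680.
Both compensating conditions met → exception applies.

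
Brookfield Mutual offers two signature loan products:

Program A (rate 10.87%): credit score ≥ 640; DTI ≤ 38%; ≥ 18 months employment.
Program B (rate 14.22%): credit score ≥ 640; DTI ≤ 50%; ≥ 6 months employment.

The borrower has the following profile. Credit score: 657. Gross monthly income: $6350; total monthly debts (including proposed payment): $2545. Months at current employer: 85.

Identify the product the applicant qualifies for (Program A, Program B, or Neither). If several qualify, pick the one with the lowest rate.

DTI = 2,545/6,350 = 40.1%.
Program A: score 657 ≥ 640; DTI 40.1% > 38%; employment 85 ≥ 18 mo → does not qualify.
Program B: score 657 ≥ 640; DTI 40.1% ≤ 50%; employment 85 ≥ 6 mo → qualifies.

Program B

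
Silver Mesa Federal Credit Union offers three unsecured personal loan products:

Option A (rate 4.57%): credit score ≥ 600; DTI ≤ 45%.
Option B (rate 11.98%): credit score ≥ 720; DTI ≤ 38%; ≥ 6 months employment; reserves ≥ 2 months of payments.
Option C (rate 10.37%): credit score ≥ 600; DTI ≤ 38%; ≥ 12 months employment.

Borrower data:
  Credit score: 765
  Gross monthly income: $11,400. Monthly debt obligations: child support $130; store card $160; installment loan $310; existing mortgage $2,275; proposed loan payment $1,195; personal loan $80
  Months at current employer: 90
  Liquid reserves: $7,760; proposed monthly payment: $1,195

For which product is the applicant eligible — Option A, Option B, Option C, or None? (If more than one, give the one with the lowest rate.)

Option A

Total debts = (130 + 160 + 310 + 2,275 + 1,195 + 80) = 4,150; DTI = 4,150/11,400 = 36.4%.
Reserves = 7,760/1,195 = 6.5 months.
Option A: score 765 ≥ 600; DTI 36.4% ≤ 45% → qualifies.
Option B: score 765 ≥ 720; DTI 36.4% ≤ 38%; employment 90 ≥ 6 mo; reserves 6.5 ≥ 2 mo → qualifies.
Option C: score 765 ≥ 600; DTI 36.4% ≤ 38%; employment 90 ≥ 12 mo → qualifies.
Qualifying: Option A, Option B, Option C. Lowest rate is 4.57% → Option A.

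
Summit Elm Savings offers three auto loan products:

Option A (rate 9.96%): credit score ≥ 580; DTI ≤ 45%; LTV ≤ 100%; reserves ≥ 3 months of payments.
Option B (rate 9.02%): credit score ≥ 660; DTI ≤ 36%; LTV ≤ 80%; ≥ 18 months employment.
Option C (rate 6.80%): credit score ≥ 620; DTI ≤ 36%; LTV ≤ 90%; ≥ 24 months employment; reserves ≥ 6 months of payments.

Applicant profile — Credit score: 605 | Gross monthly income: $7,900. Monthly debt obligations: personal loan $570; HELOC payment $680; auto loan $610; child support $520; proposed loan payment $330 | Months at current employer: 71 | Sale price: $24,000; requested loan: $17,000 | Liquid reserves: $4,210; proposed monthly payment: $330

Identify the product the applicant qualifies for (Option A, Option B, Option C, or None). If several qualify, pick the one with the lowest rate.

Option A

Total debts = (570 + 680 + 610 + 520 + 330) = 2,710; DTI = 2,710/7,900 = 34.3%.
LTV = 17,000/24,000 = 70.8%.
Reserves = 4,210/330 = 12.8 months.
Option A: score 605 ≥ 580; DTI 34.3% ≤ 45%; LTV 70.8% ≤ 100%; reserves 12.8 ≥ 3 mo → qualifies.
Option B: score 605 < 660; DTI 34.3% ≤ 36%; LTV 70.8% ≤ 80%; employment 71 ≥ 18 mo → does not qualify.
Option C: score 605 < 620; DTI 34.3% ≤ 36%; LTV 70.8% ≤ 90%; employment 71 ≥ 24 mo; reserves 12.8 ≥ 6 mo → does not qualify.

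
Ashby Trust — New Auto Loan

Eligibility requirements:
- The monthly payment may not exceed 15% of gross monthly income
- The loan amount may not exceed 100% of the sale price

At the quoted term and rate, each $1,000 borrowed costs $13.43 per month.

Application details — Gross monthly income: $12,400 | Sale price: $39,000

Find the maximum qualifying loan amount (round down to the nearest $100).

Payment cap: 15% × $12,400 = $1,860/month.
At $13.43 per $1,000, that supports 1,860/13.43 × 1,000 ≈ $138,495 → $138,400.
LTV cap: 100% × $39,000 = $39,000 → $39,000.
Binding constraint: loan-to-value.

$39,000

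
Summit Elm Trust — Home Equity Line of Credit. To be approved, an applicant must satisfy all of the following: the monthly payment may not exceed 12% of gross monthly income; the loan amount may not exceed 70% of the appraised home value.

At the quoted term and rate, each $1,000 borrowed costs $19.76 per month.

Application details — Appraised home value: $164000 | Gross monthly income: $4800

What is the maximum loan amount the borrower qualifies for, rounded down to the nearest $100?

$29,100

Payment cap: 12% × $4,800 = $576/month.
At $19.76 per $1,000, that supports 576/19.76 × 1,000 ≈ $29,149 → $29,100.
LTV cap: 70% × $164,000 = $114,800 → $114,800.
Binding constraint: payment-to-income.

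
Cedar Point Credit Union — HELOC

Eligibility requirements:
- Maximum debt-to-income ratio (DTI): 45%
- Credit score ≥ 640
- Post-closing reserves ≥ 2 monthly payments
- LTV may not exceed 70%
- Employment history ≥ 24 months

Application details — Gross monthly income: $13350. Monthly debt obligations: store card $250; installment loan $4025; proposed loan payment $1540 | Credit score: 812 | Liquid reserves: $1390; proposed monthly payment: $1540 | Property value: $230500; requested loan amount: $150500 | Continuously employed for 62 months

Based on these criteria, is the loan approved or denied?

Denied

Total monthly debts = (250 + 4,025 + 1,540) = 5,815. Debt-to-income = 5,815/13,350 = 43.6% — meets 45% limit
Credit score 812 ≥ 640 (meets)
Reserves = 1,390/1,540 = 0.9 months < 2
LTV = 150,500/230,500 = 65.3% ≤ 70%
Employment 62 ≥ 24 months
Fails on reserves.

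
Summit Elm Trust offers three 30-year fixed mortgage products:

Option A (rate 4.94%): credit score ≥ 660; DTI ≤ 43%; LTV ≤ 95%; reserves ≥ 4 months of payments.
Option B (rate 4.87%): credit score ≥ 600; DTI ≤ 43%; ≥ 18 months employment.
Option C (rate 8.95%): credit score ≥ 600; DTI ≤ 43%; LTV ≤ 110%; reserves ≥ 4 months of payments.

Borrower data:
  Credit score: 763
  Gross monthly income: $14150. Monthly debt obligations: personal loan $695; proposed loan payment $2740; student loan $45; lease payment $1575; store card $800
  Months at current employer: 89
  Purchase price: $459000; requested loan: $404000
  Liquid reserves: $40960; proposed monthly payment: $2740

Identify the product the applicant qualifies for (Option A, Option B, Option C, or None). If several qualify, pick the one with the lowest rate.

Total debts = (695 + 2,740 + 45 + 1,575 + 800) = 5,855; DTI = 5,855/14,150 = 41.4%.
LTV = 404,000/459,000 = 88%.
Reserves = 40,960/2,740 = 14.9 months.
Option A: score 763 ≥ 660; DTI 41.4% ≤ 43%; LTV 88% ≤ 95%; reserves 14.9 ≥ 4 mo → qualifies.
Option B: score 763 ≥ 600; DTI 41.4% ≤ 43%; employment 89 ≥ 18 mo → qualifies.
Option C: score 763 ≥ 600; DTI 41.4% ≤ 43%; LTV 88% ≤ 110%; reserves 14.9 ≥ 4 mo → qualifies.
Qualifying: Option A, Option B, Option C. Lowest rate is 4.87% → Option B.

Option B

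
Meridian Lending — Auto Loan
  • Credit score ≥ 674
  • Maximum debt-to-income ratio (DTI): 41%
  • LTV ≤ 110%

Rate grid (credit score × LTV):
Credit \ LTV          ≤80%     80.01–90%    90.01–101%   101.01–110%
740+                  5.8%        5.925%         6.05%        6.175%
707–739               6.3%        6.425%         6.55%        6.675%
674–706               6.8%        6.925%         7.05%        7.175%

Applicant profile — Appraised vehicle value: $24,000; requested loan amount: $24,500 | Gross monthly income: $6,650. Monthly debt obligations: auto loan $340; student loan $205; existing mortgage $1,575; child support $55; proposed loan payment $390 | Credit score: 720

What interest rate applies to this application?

Credit score 720 ≥ 674; Total monthly debts = (340 + 205 + 1,575 + 55 + 390) = 2,565. DTI = 2,565/6,650 = 38.6% ≤ 41%
LTV: 24,500 ÷ 24,000 = 102.1%, within 110% cap
Credit 720 → row 707–739; LTV 102.1% → column 101.01–110%. Grid cell → 6.675%.

6.675%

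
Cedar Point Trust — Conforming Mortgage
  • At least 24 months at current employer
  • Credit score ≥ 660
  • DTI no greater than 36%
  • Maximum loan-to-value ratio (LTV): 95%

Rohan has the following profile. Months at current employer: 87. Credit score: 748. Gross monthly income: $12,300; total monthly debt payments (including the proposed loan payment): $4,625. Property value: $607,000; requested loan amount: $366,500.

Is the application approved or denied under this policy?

Denied

Employment 87 ≥ 24 months
Credit score 748 ≥ 660 (meets)
Debt-to-income = 4,625/12,300 = 37.6% — over 36% limit
LTV: 366,500 ÷ 607,000 = 60.4%, within 95% cap
Fails on DTI.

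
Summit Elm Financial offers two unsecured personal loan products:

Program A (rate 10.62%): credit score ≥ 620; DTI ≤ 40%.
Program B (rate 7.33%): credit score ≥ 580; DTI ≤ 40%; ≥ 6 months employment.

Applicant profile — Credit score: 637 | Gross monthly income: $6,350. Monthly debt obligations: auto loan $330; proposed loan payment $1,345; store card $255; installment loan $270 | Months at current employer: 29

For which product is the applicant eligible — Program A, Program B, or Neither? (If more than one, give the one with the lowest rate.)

Program B

Total debts = (330 + 1,345 + 255 + 270) = 2,200; DTI = 2,200/6,350 = 34.6%.
Program A: score 637 ≥ 620; DTI 34.6% ≤ 40% → qualifies.
Program B: score 637 ≥ 580; DTI 34.6% ≤ 40%; employment 29 ≥ 6 mo → qualifies.
Qualifying: Program A, Program B. Lowest rate is 7.33% → Program B.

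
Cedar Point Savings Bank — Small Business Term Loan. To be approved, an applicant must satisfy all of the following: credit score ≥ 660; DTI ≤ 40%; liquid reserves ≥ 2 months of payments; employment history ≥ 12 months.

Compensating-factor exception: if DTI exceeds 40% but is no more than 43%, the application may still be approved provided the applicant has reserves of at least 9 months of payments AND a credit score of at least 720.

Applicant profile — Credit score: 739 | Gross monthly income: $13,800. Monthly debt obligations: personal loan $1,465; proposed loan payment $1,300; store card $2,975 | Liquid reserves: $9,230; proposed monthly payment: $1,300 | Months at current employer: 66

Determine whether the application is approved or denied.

Denied

Credit score 739 ≥ 660 (meets base)
Total debts = (1,465 + 1,300 + 2,975) = 5,740. DTI: 5,740 ÷ 13,800 = 41.6%, over the 40% base limit.
Reserves = 9,230/1,300 = 7.1 months ≥ 2
Employment 66 ≥ 12 months
DTI 41.6% is within the 40%–43% exception band; checking compensating factors.
Reserves 7.1 < 9 months; credit score 739 ≥ 720.
Compensating-factor requirement not fully met.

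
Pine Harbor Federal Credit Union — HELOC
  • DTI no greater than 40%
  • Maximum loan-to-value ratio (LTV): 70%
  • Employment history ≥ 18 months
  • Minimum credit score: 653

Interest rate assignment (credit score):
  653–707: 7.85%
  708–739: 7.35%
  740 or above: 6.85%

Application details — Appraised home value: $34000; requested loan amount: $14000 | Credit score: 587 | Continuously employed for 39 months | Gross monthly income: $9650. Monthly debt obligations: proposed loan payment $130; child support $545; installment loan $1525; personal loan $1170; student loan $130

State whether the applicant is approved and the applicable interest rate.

Credit score 587 < 653 (below minimum)
Total monthly debts = (130 + 545 + 1,525 + 1,170 + 130) = 3,500. Debt-to-income = 3,500/9,650 = 36.3% — meets 40% limit
LTV: 14,000 ÷ 34,000 = 41.2%, within 70% cap
Employment 39 ≥ 18 months
Not all requirements met → denied.

Denied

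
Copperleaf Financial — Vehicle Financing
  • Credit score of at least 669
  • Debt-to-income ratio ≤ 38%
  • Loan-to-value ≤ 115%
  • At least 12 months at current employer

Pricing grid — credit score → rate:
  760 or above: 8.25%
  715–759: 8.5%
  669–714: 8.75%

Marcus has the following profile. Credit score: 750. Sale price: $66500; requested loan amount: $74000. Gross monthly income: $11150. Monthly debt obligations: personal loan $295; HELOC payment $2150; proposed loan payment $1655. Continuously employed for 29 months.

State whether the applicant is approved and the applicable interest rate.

Approved at 8.5%

Credit score 750 ≥ 669 (meets minimum)
Total monthly debts = (295 + 2,150 + 1,655) = 4,100. DTI = 4,100/11,150 = 36.8% ≤ 38%
Employment 29 ≥ 12 months
Loan-to-value = 74,000/66,500 = 111.3% — pass (115% max)
All requirements met. Score 750 falls in the 715–759 tier → 8.5%.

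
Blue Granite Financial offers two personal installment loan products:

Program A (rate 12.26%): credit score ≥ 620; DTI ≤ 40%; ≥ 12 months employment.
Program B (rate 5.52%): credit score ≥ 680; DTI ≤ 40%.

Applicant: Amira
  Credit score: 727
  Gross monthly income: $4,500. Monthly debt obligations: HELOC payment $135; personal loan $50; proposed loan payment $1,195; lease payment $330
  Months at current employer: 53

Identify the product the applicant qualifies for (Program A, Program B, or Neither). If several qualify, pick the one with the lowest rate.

Program B

Total debts = (135 + 50 + 1,195 + 330) = 1,710; DTI = 1,710/4,500 = 38%.
Program A: score 727 ≥ 620; DTI 38% ≤ 40%; employment 53 ≥ 12 mo → qualifies.
Program B: score 727 ≥ 680; DTI 38% ≤ 40% → qualifies.
Qualifying: Program A, Program B. Lowest rate is 5.52% → Program B.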